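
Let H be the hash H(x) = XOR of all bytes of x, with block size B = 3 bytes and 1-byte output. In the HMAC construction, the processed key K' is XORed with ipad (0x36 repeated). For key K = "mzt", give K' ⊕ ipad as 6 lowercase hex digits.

5b4c42

Key "mzt" = 6d 7a 74 is exactly B = 3 bytes: K' = 6d 7a 74.
XOR each byte with 0x36: 6d⊕36=5b, 7a⊕36=4c, 74⊕36=42.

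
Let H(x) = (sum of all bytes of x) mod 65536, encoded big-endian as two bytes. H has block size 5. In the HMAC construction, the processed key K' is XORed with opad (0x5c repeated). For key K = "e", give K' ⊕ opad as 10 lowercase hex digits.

Key "e" = 65 is 1 byte ≤ B = 5; zero-pad to 5 bytes: K' = 65 00 00 00 00.
XOR each byte with 0x5c: 65⊕5c=39, 00⊕5c=5c, 00⊕5c=5c, 00⊕5c=5c, 00⊕5c=5c.

395c5c5c5c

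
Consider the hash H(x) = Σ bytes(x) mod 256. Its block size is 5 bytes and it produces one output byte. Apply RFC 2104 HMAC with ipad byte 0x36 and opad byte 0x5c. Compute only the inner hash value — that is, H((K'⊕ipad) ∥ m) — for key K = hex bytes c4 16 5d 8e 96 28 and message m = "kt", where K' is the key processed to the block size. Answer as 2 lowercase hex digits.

6c

Key hex bytes c4 16 5d 8e 96 28 is 6 bytes > B = 5, so hash it first: H(key) = 83, then zero-pad to 5 bytes: K' = 83 00 00 00 00.
K' ⊕ ipad = b5 36 36 36 36.
Inner input = b5 36 36 36 36 ∥ 6b 74.
Inner hash: sum = 181+54+54+54+54+107+116 = 620; mod 256 = 108 → 6c.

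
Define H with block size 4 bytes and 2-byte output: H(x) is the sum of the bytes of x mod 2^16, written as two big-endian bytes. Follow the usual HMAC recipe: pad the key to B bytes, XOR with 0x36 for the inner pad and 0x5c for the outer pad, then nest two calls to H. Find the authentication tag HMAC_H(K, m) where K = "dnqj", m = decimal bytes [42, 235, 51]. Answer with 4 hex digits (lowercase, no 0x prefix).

0164

Key "dnqj" = 64 6e 71 6a is exactly B = 4 bytes: K' = 64 6e 71 6a.
K' ⊕ ipad = 52 58 47 5c.  K' ⊕ opad = 38 32 2d 36.
Inner input = (K'⊕ipad) ∥ m = 52 58 47 5c ∥ 2a eb 33.
Inner hash: sum = 82+88+71+92+42+235+51 = 661 → 02 95.
Outer input = (K'⊕opad) ∥ inner = 38 32 2d 36 ∥ 02 95.
Outer hash (tag): sum = 56+50+45+54+2+149 = 356 → 01 64.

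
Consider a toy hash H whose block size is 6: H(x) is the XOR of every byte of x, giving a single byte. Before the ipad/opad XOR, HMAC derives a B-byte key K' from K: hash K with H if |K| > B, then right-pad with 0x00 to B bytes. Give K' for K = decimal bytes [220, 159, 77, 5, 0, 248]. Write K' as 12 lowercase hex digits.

dc9f4d0500f8

Key decimal bytes [220, 159, 77, 5, 0, 248] = dc 9f 4d 05 00 f8 is exactly B = 6 bytes: K' = dc 9f 4d 05 00 f8.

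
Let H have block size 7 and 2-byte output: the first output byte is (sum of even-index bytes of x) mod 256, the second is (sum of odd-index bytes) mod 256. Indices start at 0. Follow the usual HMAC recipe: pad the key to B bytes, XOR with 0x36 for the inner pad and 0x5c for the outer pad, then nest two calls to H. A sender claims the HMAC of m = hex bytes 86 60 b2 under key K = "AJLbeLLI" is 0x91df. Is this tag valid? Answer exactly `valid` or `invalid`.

Key "AJLbeLLI" = 41 4a 4c 62 65 4c 4c 49 is 8 bytes > B = 7, so hash it first: H(key) = 3e 41, then zero-pad to 7 bytes: K' = 3e 41 00 00 00 00 00.
K' ⊕ ipad = 08 77 36 36 36 36 36; K' ⊕ opad = 62 1d 5c 5c 5c 5c 5c.
Inner hash: even-index sum = 266 mod 256 = 10; odd-index sum = 539 mod 256 = 27 → 0a 1b.
Outer hash (recomputed tag): even-index sum = 401 mod 256 = 145; odd-index sum = 223 mod 256 = 223 → 91 df.
Recomputed tag = 91df; claimed = 91df → match.

valid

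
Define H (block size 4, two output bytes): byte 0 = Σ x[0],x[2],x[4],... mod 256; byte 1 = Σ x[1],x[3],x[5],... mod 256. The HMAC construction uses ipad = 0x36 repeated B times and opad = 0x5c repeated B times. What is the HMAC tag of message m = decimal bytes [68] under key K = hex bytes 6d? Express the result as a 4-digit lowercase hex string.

6224

Key hex bytes 6d is 1 byte ≤ B = 4; zero-pad to 4 bytes: K' = 6d 00 00 00.
K' ⊕ ipad = 5b 36 36 36.  K' ⊕ opad = 31 5c 5c 5c.
Inner input = (K'⊕ipad) ∥ m = 5b 36 36 36 ∥ 44.
Inner hash: even-index sum = 213 mod 256 = 213; odd-index sum = 108 mod 256 = 108 → d5 6c.
Outer input = (K'⊕opad) ∥ inner = 31 5c 5c 5c ∥ d5 6c.
Outer hash (tag): even-index sum = 354 mod 256 = 98; odd-index sum = 292 mod 256 = 36 → 62 24.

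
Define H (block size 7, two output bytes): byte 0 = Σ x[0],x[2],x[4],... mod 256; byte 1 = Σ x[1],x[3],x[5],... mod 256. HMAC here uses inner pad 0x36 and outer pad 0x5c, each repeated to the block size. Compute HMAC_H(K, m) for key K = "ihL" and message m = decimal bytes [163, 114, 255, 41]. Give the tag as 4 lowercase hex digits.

69cc

Key "ihL" = 69 68 4c is 3 bytes ≤ B = 7; zero-pad to 7 bytes: K' = 69 68 4c 00 00 00 00.
K' ⊕ ipad = 5f 5e 7a 36 36 36 36.  K' ⊕ opad = 35 34 10 5c 5c 5c 5c.
Inner input = (K'⊕ipad) ∥ m = 5f 5e 7a 36 36 36 36 ∥ a3 72 ff 29.
Inner hash: even-index sum = 480 mod 256 = 224; odd-index sum = 620 mod 256 = 108 → e0 6c.
Outer input = (K'⊕opad) ∥ inner = 35 34 10 5c 5c 5c 5c ∥ e0 6c.
Outer hash (tag): even-index sum = 361 mod 256 = 105; odd-index sum = 460 mod 256 = 204 → 69 cc.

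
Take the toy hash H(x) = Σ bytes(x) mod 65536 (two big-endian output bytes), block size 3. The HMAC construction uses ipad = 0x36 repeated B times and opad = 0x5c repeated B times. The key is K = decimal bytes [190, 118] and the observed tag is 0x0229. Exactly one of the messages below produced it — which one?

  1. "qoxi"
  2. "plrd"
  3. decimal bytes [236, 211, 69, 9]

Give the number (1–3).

1

Key decimal bytes [190, 118] = be 76 is 2 bytes ≤ B = 3; zero-pad to 3 bytes: K' = be 76 00.
K' ⊕ ipad = 88 40 36; K' ⊕ opad = e2 2a 5c.
m1: inner = H(88 40 36 71 6f 78 69) = 02 bf; tag = H(e2 2a 5c 02 bf) = 0229 ← matches
m2: inner = H(88 40 36 70 6c 72 64) = 02 b0; tag = H(e2 2a 5c 02 b0) = 021a
m3: inner = H(88 40 36 ec d3 45 09) = 03 0b; tag = H(e2 2a 5c 03 0b) = 0176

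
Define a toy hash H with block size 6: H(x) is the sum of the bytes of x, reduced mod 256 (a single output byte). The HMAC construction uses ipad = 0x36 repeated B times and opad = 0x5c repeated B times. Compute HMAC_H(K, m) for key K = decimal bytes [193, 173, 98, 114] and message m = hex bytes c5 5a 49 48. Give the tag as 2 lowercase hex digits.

Key decimal bytes [193, 173, 98, 114] = c1 ad 62 72 is 4 bytes ≤ B = 6; zero-pad to 6 bytes: K' = c1 ad 62 72 00 00.
K' ⊕ ipad = f7 9b 54 44 36 36.  K' ⊕ opad = 9d f1 3e 2e 5c 5c.
Inner input = (K'⊕ipad) ∥ m = f7 9b 54 44 36 36 ∥ c5 5a 49 48.
Inner hash: sum = 247+155+84+68+54+54+197+90+73+72 = 1094; mod 256 = 70 → 46.
Outer input = (K'⊕opad) ∥ inner = 9d f1 3e 2e 5c 5c ∥ 46.
Outer hash (tag): sum = 157+241+62+46+92+92+70 = 760; mod 256 = 248 → f8.

f8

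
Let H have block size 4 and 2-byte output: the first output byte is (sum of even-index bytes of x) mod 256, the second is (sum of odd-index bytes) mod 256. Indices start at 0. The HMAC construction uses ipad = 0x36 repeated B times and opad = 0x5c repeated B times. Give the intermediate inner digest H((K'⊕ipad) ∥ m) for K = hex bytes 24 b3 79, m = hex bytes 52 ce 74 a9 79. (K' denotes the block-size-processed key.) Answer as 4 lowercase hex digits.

a032

Key hex bytes 24 b3 79 is 3 bytes ≤ B = 4; zero-pad to 4 bytes: K' = 24 b3 79 00.
K' ⊕ ipad = 12 85 4f 36.
Inner input = 12 85 4f 36 ∥ 52 ce 74 a9 79.
Inner hash: even-index sum = 416 mod 256 = 160; odd-index sum = 562 mod 256 = 50 → a0 32.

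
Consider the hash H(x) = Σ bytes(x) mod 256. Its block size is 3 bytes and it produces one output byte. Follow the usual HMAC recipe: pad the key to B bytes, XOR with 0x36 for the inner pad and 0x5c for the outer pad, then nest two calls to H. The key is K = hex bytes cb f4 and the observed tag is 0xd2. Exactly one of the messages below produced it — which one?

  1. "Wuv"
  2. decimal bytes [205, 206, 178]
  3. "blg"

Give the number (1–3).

Key hex bytes cb f4 is 2 bytes ≤ B = 3; zero-pad to 3 bytes: K' = cb f4 00.
K' ⊕ ipad = fd c2 36; K' ⊕ opad = 97 a8 5c.
m1: inner = H(fd c2 36 57 75 76) = 37; tag = H(97 a8 5c 37) = d2 ← matches
m2: inner = H(fd c2 36 cd ce b2) = 42; tag = H(97 a8 5c 42) = dd
m3: inner = H(fd c2 36 62 6c 67) = 2a; tag = H(97 a8 5c 2a) = c5

1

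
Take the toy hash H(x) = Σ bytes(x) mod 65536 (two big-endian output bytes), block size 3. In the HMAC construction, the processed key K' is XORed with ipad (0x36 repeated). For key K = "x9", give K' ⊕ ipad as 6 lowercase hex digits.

Key "x9" = 78 39 is 2 bytes ≤ B = 3; zero-pad to 3 bytes: K' = 78 39 00.
XOR each byte with 0x36: 78⊕36=4e, 39⊕36=0f, 00⊕36=36.

4e0f36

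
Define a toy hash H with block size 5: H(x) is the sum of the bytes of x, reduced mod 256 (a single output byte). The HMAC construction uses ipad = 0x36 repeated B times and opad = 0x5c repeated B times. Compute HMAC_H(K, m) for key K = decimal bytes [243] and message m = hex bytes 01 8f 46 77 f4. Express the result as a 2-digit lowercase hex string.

fd

Key decimal bytes [243] = f3 is 1 byte ≤ B = 5; zero-pad to 5 bytes: K' = f3 00 00 00 00.
K' ⊕ ipad = c5 36 36 36 36.  K' ⊕ opad = af 5c 5c 5c 5c.
Inner input = (K'⊕ipad) ∥ m = c5 36 36 36 36 ∥ 01 8f 46 77 f4.
Inner hash: sum = 197+54+54+54+54+1+143+70+119+244 = 990; mod 256 = 222 → de.
Outer input = (K'⊕opad) ∥ inner = af 5c 5c 5c 5c ∥ de.
Outer hash (tag): sum = 175+92+92+92+92+222 = 765; mod 256 = 253 → fd.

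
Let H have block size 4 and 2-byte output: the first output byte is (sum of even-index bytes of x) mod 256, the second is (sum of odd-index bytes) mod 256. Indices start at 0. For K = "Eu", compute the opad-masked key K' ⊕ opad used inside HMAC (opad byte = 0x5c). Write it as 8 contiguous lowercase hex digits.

19295c5c

Key "Eu" = 45 75 is 2 bytes ≤ B = 4; zero-pad to 4 bytes: K' = 45 75 00 00.
XOR each byte with 0x5c: 45⊕5c=19, 75⊕5c=29, 00⊕5c=5c, 00⊕5c=5c.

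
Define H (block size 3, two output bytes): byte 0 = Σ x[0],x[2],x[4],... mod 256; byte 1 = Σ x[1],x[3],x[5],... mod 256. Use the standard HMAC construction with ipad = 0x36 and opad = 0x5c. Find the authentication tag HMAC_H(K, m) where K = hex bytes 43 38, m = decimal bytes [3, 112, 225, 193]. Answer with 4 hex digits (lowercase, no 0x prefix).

Key hex bytes 43 38 is 2 bytes ≤ B = 3; zero-pad to 3 bytes: K' = 43 38 00.
K' ⊕ ipad = 75 0e 36.  K' ⊕ opad = 1f 64 5c.
Inner input = (K'⊕ipad) ∥ m = 75 0e 36 ∥ 03 70 e1 c1.
Inner hash: even-index sum = 476 mod 256 = 220; odd-index sum = 242 mod 256 = 242 → dc f2.
Outer input = (K'⊕opad) ∥ inner = 1f 64 5c ∥ dc f2.
Outer hash (tag): even-index sum = 365 mod 256 = 109; odd-index sum = 320 mod 256 = 64 → 6d 40.

6d40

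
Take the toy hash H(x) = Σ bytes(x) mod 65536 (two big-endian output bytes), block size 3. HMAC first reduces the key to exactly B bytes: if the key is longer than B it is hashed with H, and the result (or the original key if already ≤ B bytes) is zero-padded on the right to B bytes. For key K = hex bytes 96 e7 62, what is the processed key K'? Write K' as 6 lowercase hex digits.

Key hex bytes 96 e7 62 is exactly B = 3 bytes: K' = 96 e7 62.

96e762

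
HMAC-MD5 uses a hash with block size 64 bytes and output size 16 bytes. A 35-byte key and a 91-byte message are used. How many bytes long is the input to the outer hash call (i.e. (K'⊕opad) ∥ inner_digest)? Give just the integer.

Key is 35 ≤ 64 bytes, zero-padded: |K'| = 64.
Outer input = (K'⊕opad) ∥ H(inner) → 64 + 16 = 80 bytes.

80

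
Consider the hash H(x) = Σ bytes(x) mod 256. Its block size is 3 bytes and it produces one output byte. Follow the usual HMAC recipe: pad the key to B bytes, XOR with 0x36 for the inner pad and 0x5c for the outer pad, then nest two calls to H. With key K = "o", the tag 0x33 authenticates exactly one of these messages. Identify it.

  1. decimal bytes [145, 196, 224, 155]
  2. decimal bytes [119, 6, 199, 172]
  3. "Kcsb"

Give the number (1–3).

3

Key "o" = 6f is 1 byte ≤ B = 3; zero-pad to 3 bytes: K' = 6f 00 00.
K' ⊕ ipad = 59 36 36; K' ⊕ opad = 33 5c 5c.
m1: inner = H(59 36 36 91 c4 e0 9b) = 95; tag = H(33 5c 5c 95) = 80
m2: inner = H(59 36 36 77 06 c7 ac) = b5; tag = H(33 5c 5c b5) = a0
m3: inner = H(59 36 36 4b 63 73 62) = 48; tag = H(33 5c 5c 48) = 33 ← matches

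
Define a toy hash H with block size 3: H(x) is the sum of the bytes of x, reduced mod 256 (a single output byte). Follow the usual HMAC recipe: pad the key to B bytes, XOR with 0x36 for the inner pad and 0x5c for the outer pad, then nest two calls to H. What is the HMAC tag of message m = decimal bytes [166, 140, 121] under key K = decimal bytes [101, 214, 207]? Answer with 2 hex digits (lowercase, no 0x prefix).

Key decimal bytes [101, 214, 207] = 65 d6 cf is exactly B = 3 bytes: K' = 65 d6 cf.
K' ⊕ ipad = 53 e0 f9.  K' ⊕ opad = 39 8a 93.
Inner input = (K'⊕ipad) ∥ m = 53 e0 f9 ∥ a6 8c 79.
Inner hash: sum = 83+224+249+166+140+121 = 983; mod 256 = 215 → d7.
Outer input = (K'⊕opad) ∥ inner = 39 8a 93 ∥ d7.
Outer hash (tag): sum = 57+138+147+215 = 557; mod 256 = 45 → 2d.

2d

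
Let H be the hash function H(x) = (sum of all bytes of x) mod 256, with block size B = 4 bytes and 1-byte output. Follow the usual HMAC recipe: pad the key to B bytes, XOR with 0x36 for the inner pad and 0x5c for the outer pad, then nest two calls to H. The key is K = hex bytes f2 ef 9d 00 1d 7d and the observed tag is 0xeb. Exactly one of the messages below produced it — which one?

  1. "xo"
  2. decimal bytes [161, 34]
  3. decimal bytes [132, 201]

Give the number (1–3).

Key hex bytes f2 ef 9d 00 1d 7d is 6 bytes > B = 4, so hash it first: H(key) = 18, then zero-pad to 4 bytes: K' = 18 00 00 00.
K' ⊕ ipad = 2e 36 36 36; K' ⊕ opad = 44 5c 5c 5c.
m1: inner = H(2e 36 36 36 78 6f) = b7; tag = H(44 5c 5c 5c b7) = 0f
m2: inner = H(2e 36 36 36 a1 22) = 93; tag = H(44 5c 5c 5c 93) = eb ← matches
m3: inner = H(2e 36 36 36 84 c9) = 1d; tag = H(44 5c 5c 5c 1d) = 75

2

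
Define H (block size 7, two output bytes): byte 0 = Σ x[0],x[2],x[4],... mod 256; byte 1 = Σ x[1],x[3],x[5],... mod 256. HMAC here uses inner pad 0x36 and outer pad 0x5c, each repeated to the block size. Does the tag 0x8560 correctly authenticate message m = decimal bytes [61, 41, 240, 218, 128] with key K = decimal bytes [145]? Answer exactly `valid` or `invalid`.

Key decimal bytes [145] = 91 is 1 byte ≤ B = 7; zero-pad to 7 bytes: K' = 91 00 00 00 00 00 00.
K' ⊕ ipad = a7 36 36 36 36 36 36; K' ⊕ opad = cd 5c 5c 5c 5c 5c 5c.
Inner hash: even-index sum = 588 mod 256 = 76; odd-index sum = 591 mod 256 = 79 → 4c 4f.
Outer hash (recomputed tag): even-index sum = 560 mod 256 = 48; odd-index sum = 352 mod 256 = 96 → 30 60.
Recomputed tag = 3060; claimed = 8560 → mismatch.

invalid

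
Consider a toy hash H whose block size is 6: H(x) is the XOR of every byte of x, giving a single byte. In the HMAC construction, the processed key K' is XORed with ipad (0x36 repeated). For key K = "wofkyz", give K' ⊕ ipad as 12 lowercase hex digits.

4159505d4f4c

Key "wofkyz" = 77 6f 66 6b 79 7a is exactly B = 6 bytes: K' = 77 6f 66 6b 79 7a.
XOR each byte with 0x36: 77⊕36=41, 6f⊕36=59, 66⊕36=50, 6b⊕36=5d, 79⊕36=4f, 7a⊕36=4c.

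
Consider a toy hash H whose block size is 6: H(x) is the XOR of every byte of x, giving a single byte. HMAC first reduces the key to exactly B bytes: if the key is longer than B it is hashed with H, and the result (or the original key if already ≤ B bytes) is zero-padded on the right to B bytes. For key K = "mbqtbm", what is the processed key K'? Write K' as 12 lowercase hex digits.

6d627174626d

Key "mbqtbm" = 6d 62 71 74 62 6d is exactly B = 6 bytes: K' = 6d 62 71 74 62 6d.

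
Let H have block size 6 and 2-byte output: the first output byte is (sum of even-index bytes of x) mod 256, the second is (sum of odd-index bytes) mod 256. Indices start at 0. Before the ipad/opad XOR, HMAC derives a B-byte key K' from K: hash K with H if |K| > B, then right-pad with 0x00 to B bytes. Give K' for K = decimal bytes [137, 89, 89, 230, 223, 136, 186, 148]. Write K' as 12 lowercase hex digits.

7b5b00000000

|K| = 8 > B = 6, so first hash the key.
H(K): even-index sum = 635 mod 256 = 123; odd-index sum = 603 mod 256 = 91 → 7b 5b.
Zero-pad H(K) = 7b 5b to 6 bytes: K' = 7b 5b 00 00 00 00.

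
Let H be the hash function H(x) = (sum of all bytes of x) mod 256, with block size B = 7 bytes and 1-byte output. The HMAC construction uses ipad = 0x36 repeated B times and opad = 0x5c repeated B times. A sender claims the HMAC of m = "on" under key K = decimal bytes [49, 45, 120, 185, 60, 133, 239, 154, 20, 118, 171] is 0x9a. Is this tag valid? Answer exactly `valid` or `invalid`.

Key decimal bytes [49, 45, 120, 185, 60, 133, 239, 154, 20, 118, 171] = 31 2d 78 b9 3c 85 ef 9a 14 76 ab is 11 bytes > B = 7, so hash it first: H(key) = 0e, then zero-pad to 7 bytes: K' = 0e 00 00 00 00 00 00.
K' ⊕ ipad = 38 36 36 36 36 36 36; K' ⊕ opad = 52 5c 5c 5c 5c 5c 5c.
Inner hash: sum = 56+54+54+54+54+54+54+111+110 = 601; mod 256 = 89 → 59.
Outer hash (recomputed tag): sum = 82+92+92+92+92+92+92+89 = 723; mod 256 = 211 → d3.
Recomputed tag = d3; claimed = 9a → mismatch.

invalid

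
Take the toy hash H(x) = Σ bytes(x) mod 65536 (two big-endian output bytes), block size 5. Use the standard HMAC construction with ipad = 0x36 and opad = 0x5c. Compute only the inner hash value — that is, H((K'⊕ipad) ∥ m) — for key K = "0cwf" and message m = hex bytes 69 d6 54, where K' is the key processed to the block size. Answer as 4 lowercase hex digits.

02b5

Key "0cwf" = 30 63 77 66 is 4 bytes ≤ B = 5; zero-pad to 5 bytes: K' = 30 63 77 66 00.
K' ⊕ ipad = 06 55 41 50 36.
Inner input = 06 55 41 50 36 ∥ 69 d6 54.
Inner hash: sum = 6+85+65+80+54+105+214+84 = 693 → 02 b5.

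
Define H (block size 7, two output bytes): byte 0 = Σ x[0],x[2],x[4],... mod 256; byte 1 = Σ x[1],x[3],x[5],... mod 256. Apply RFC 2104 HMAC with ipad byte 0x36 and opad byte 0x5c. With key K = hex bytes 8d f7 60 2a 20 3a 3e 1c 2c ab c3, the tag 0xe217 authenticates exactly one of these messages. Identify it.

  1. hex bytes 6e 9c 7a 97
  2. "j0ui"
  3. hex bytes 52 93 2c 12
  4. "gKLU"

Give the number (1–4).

Key hex bytes 8d f7 60 2a 20 3a 3e 1c 2c ab c3 is 11 bytes > B = 7, so hash it first: H(key) = 3a 22, then zero-pad to 7 bytes: K' = 3a 22 00 00 00 00 00.
K' ⊕ ipad = 0c 14 36 36 36 36 36; K' ⊕ opad = 66 7e 5c 5c 5c 5c 5c.
m1: inner = H(0c 14 36 36 36 36 36 6e 9c 7a 97) = e1 68; tag = H(66 7e 5c 5c 5c 5c 5c e1 68) = e217 ← matches
m2: inner = H(0c 14 36 36 36 36 36 6a 30 75 69) = 47 5f; tag = H(66 7e 5c 5c 5c 5c 5c 47 5f) = d97d
m3: inner = H(0c 14 36 36 36 36 36 52 93 2c 12) = 53 fe; tag = H(66 7e 5c 5c 5c 5c 5c 53 fe) = 7889
m4: inner = H(0c 14 36 36 36 36 36 67 4b 4c 55) = 4e 33; tag = H(66 7e 5c 5c 5c 5c 5c 4e 33) = ad84

1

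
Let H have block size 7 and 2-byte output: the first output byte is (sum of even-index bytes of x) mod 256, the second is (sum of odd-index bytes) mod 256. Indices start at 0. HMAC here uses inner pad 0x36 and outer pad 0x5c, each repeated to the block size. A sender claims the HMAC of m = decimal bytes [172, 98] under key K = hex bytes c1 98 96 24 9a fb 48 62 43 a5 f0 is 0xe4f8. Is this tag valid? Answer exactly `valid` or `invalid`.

Key hex bytes c1 98 96 24 9a fb 48 62 43 a5 f0 is 11 bytes > B = 7, so hash it first: H(key) = 6c be, then zero-pad to 7 bytes: K' = 6c be 00 00 00 00 00.
K' ⊕ ipad = 5a 88 36 36 36 36 36; K' ⊕ opad = 30 e2 5c 5c 5c 5c 5c.
Inner hash: even-index sum = 350 mod 256 = 94; odd-index sum = 416 mod 256 = 160 → 5e a0.
Outer hash (recomputed tag): even-index sum = 484 mod 256 = 228; odd-index sum = 504 mod 256 = 248 → e4 f8.
Recomputed tag = e4f8; claimed = e4f8 → match.

valid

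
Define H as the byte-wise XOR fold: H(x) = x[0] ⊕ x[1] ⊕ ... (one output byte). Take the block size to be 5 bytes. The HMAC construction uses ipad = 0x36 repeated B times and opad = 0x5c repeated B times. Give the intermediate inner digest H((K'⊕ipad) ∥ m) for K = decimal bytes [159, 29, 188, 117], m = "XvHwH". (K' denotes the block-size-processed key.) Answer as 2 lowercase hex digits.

Key decimal bytes [159, 29, 188, 117] = 9f 1d bc 75 is 4 bytes ≤ B = 5; zero-pad to 5 bytes: K' = 9f 1d bc 75 00.
K' ⊕ ipad = a9 2b 8a 43 36.
Inner input = a9 2b 8a 43 36 ∥ 58 76 48 77 48.
Inner hash: XOR a9⊕2b⊕8a⊕43⊕36⊕58⊕76⊕48⊕77⊕48 = 24.

24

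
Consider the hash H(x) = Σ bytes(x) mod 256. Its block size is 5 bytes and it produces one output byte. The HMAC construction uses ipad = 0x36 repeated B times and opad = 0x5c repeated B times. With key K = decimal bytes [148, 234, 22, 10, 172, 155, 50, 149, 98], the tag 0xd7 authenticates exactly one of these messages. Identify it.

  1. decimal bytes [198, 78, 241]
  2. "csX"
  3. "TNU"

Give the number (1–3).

Key decimal bytes [148, 234, 22, 10, 172, 155, 50, 149, 98] = 94 ea 16 0a ac 9b 32 95 62 is 9 bytes > B = 5, so hash it first: H(key) = 0e, then zero-pad to 5 bytes: K' = 0e 00 00 00 00.
K' ⊕ ipad = 38 36 36 36 36; K' ⊕ opad = 52 5c 5c 5c 5c.
m1: inner = H(38 36 36 36 36 c6 4e f1) = 15; tag = H(52 5c 5c 5c 5c 15) = d7 ← matches
m2: inner = H(38 36 36 36 36 63 73 58) = 3e; tag = H(52 5c 5c 5c 5c 3e) = 00
m3: inner = H(38 36 36 36 36 54 4e 55) = 07; tag = H(52 5c 5c 5c 5c 07) = c9

1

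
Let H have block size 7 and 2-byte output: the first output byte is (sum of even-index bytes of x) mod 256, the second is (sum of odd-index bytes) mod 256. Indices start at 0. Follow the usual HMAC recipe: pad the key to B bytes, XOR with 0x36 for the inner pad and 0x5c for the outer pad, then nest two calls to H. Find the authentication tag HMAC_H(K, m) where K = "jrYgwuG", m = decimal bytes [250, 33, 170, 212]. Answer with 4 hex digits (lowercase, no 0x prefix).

fd04

Key "jrYgwuG" = 6a 72 59 67 77 75 47 is exactly B = 7 bytes: K' = 6a 72 59 67 77 75 47.
K' ⊕ ipad = 5c 44 6f 51 41 43 71.  K' ⊕ opad = 36 2e 05 3b 2b 29 1b.
Inner input = (K'⊕ipad) ∥ m = 5c 44 6f 51 41 43 71 ∥ fa 21 aa d4.
Inner hash: even-index sum = 626 mod 256 = 114; odd-index sum = 636 mod 256 = 124 → 72 7c.
Outer input = (K'⊕opad) ∥ inner = 36 2e 05 3b 2b 29 1b ∥ 72 7c.
Outer hash (tag): even-index sum = 253 mod 256 = 253; odd-index sum = 260 mod 256 = 4 → fd 04.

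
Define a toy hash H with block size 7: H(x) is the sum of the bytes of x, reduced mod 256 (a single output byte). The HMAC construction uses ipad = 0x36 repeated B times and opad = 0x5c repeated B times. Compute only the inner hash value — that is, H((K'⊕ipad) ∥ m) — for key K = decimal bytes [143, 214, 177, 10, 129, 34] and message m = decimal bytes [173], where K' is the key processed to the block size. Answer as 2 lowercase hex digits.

Key decimal bytes [143, 214, 177, 10, 129, 34] = 8f d6 b1 0a 81 22 is 6 bytes ≤ B = 7; zero-pad to 7 bytes: K' = 8f d6 b1 0a 81 22 00.
K' ⊕ ipad = b9 e0 87 3c b7 14 36.
Inner input = b9 e0 87 3c b7 14 36 ∥ ad.
Inner hash: sum = 185+224+135+60+183+20+54+173 = 1034; mod 256 = 10 → 0a.

0a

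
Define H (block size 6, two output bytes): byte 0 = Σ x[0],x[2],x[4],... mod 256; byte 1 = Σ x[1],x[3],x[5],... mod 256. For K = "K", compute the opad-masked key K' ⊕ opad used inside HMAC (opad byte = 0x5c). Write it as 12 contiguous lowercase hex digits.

175c5c5c5c5c

Key "K" = 4b is 1 byte ≤ B = 6; zero-pad to 6 bytes: K' = 4b 00 00 00 00 00.
XOR each byte with 0x5c: 4b⊕5c=17, 00⊕5c=5c, 00⊕5c=5c, 00⊕5c=5c, 00⊕5c=5c, 00⊕5c=5c.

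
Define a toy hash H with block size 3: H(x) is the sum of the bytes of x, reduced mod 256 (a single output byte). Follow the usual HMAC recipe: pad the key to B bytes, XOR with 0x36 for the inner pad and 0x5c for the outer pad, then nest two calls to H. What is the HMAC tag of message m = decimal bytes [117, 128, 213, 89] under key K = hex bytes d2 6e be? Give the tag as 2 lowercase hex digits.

Key hex bytes d2 6e be is exactly B = 3 bytes: K' = d2 6e be.
K' ⊕ ipad = e4 58 88.  K' ⊕ opad = 8e 32 e2.
Inner input = (K'⊕ipad) ∥ m = e4 58 88 ∥ 75 80 d5 59.
Inner hash: sum = 228+88+136+117+128+213+89 = 999; mod 256 = 231 → e7.
Outer input = (K'⊕opad) ∥ inner = 8e 32 e2 ∥ e7.
Outer hash (tag): sum = 142+50+226+231 = 649; mod 256 = 137 → 89.

89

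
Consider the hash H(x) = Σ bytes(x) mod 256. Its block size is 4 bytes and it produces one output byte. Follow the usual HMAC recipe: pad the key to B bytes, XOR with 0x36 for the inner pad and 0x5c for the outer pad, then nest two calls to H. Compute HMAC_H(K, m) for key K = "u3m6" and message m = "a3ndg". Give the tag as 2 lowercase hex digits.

a3

Key "u3m6" = 75 33 6d 36 is exactly B = 4 bytes: K' = 75 33 6d 36.
K' ⊕ ipad = 43 05 5b 00.  K' ⊕ opad = 29 6f 31 6a.
Inner input = (K'⊕ipad) ∥ m = 43 05 5b 00 ∥ 61 33 6e 64 67.
Inner hash: sum = 67+5+91+0+97+51+110+100+103 = 624; mod 256 = 112 → 70.
Outer input = (K'⊕opad) ∥ inner = 29 6f 31 6a ∥ 70.
Outer hash (tag): sum = 41+111+49+106+112 = 419; mod 256 = 163 → a3.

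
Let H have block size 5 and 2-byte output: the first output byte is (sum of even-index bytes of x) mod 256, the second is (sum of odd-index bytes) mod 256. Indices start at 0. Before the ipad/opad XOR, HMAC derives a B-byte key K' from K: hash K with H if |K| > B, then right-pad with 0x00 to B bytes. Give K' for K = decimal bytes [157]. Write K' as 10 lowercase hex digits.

Key decimal bytes [157] = 9d is 1 byte ≤ B = 5; zero-pad to 5 bytes: K' = 9d 00 00 00 00.

9d00000000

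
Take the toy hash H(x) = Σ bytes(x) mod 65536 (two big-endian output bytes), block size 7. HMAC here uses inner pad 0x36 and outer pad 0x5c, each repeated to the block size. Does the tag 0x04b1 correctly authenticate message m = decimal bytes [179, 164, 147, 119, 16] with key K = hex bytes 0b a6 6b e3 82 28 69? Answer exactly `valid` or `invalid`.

invalid

Key hex bytes 0b a6 6b e3 82 28 69 is exactly B = 7 bytes: K' = 0b a6 6b e3 82 28 69.
K' ⊕ ipad = 3d 90 5d d5 b4 1e 5f; K' ⊕ opad = 57 fa 37 bf de 74 35.
Inner hash: sum = 61+144+93+213+180+30+95+179+164+147+119+16 = 1441 → 05 a1.
Outer hash (recomputed tag): sum = 87+250+55+191+222+116+53+5+161 = 1140 → 04 74.
Recomputed tag = 0474; claimed = 04b1 → mismatch.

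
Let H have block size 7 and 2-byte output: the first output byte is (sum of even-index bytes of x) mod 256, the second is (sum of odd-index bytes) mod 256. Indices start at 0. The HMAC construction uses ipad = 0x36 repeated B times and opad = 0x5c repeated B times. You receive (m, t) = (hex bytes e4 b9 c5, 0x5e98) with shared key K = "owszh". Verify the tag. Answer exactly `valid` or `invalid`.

valid

Key "owszh" = 6f 77 73 7a 68 is 5 bytes ≤ B = 7; zero-pad to 7 bytes: K' = 6f 77 73 7a 68 00 00.
K' ⊕ ipad = 59 41 45 4c 5e 36 36; K' ⊕ opad = 33 2b 2f 26 34 5c 5c.
Inner hash: even-index sum = 491 mod 256 = 235; odd-index sum = 620 mod 256 = 108 → eb 6c.
Outer hash (recomputed tag): even-index sum = 350 mod 256 = 94; odd-index sum = 408 mod 256 = 152 → 5e 98.
Recomputed tag = 5e98; claimed = 5e98 → match.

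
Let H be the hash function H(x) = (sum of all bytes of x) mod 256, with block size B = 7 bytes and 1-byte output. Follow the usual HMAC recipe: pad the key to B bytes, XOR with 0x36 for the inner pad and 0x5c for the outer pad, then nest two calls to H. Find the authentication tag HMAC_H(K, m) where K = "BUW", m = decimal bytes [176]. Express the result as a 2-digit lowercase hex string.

Key "BUW" = 42 55 57 is 3 bytes ≤ B = 7; zero-pad to 7 bytes: K' = 42 55 57 00 00 00 00.
K' ⊕ ipad = 74 63 61 36 36 36 36.  K' ⊕ opad = 1e 09 0b 5c 5c 5c 5c.
Inner input = (K'⊕ipad) ∥ m = 74 63 61 36 36 36 36 ∥ b0.
Inner hash: sum = 116+99+97+54+54+54+54+176 = 704; mod 256 = 192 → c0.
Outer input = (K'⊕opad) ∥ inner = 1e 09 0b 5c 5c 5c 5c ∥ c0.
Outer hash (tag): sum = 30+9+11+92+92+92+92+192 = 610; mod 256 = 98 → 62.

62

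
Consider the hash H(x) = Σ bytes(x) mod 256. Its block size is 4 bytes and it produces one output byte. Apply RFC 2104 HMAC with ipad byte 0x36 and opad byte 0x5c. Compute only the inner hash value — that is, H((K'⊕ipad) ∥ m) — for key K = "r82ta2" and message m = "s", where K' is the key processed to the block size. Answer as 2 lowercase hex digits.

ea

Key "r82ta2" = 72 38 32 74 61 32 is 6 bytes > B = 4, so hash it first: H(key) = e3, then zero-pad to 4 bytes: K' = e3 00 00 00.
K' ⊕ ipad = d5 36 36 36.
Inner input = d5 36 36 36 ∥ 73.
Inner hash: sum = 213+54+54+54+115 = 490; mod 256 = 234 → ea.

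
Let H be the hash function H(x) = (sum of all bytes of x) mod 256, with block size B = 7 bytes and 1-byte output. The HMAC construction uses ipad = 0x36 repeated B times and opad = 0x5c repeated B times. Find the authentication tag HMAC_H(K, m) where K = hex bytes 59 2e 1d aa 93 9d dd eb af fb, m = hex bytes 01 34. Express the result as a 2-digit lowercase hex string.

13

Key hex bytes 59 2e 1d aa 93 9d dd eb af fb is 10 bytes > B = 7, so hash it first: H(key) = f0, then zero-pad to 7 bytes: K' = f0 00 00 00 00 00 00.
K' ⊕ ipad = c6 36 36 36 36 36 36.  K' ⊕ opad = ac 5c 5c 5c 5c 5c 5c.
Inner input = (K'⊕ipad) ∥ m = c6 36 36 36 36 36 36 ∥ 01 34.
Inner hash: sum = 198+54+54+54+54+54+54+1+52 = 575; mod 256 = 63 → 3f.
Outer input = (K'⊕opad) ∥ inner = ac 5c 5c 5c 5c 5c 5c ∥ 3f.
Outer hash (tag): sum = 172+92+92+92+92+92+92+63 = 787; mod 256 = 19 → 13.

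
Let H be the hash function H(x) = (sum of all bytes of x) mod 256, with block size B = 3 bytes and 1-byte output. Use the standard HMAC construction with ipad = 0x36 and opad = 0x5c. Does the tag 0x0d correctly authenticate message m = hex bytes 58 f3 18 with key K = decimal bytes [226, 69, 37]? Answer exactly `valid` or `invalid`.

valid

Key decimal bytes [226, 69, 37] = e2 45 25 is exactly B = 3 bytes: K' = e2 45 25.
K' ⊕ ipad = d4 73 13; K' ⊕ opad = be 19 79.
Inner hash: sum = 212+115+19+88+243+24 = 701; mod 256 = 189 → bd.
Outer hash (recomputed tag): sum = 190+25+121+189 = 525; mod 256 = 13 → 0d.
Recomputed tag = 0d; claimed = 0d → match.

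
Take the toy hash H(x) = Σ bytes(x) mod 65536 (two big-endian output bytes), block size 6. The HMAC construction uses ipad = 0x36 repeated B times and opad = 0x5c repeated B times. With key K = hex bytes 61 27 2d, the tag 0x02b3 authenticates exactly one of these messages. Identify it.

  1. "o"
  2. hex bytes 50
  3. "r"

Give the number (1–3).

Key hex bytes 61 27 2d is 3 bytes ≤ B = 6; zero-pad to 6 bytes: K' = 61 27 2d 00 00 00.
K' ⊕ ipad = 57 11 1b 36 36 36; K' ⊕ opad = 3d 7b 71 5c 5c 5c.
m1: inner = H(57 11 1b 36 36 36 6f) = 01 94; tag = H(3d 7b 71 5c 5c 5c 01 94) = 02d2
m2: inner = H(57 11 1b 36 36 36 50) = 01 75; tag = H(3d 7b 71 5c 5c 5c 01 75) = 02b3 ← matches
m3: inner = H(57 11 1b 36 36 36 72) = 01 97; tag = H(3d 7b 71 5c 5c 5c 01 97) = 02d5

2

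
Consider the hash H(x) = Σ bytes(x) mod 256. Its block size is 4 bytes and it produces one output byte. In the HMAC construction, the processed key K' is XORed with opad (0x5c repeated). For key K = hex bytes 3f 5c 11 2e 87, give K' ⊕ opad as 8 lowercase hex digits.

Key hex bytes 3f 5c 11 2e 87 is 5 bytes > B = 4, so hash it first: H(key) = 61, then zero-pad to 4 bytes: K' = 61 00 00 00.
XOR each byte with 0x5c: 61⊕5c=3d, 00⊕5c=5c, 00⊕5c=5c, 00⊕5c=5c.

3d5c5c5c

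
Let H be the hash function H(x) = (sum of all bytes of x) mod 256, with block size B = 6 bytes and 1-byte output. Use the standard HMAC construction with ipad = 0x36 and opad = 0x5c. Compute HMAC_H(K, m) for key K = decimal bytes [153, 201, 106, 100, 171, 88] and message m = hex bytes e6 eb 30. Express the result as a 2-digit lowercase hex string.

2b

Key decimal bytes [153, 201, 106, 100, 171, 88] = 99 c9 6a 64 ab 58 is exactly B = 6 bytes: K' = 99 c9 6a 64 ab 58.
K' ⊕ ipad = af ff 5c 52 9d 6e.  K' ⊕ opad = c5 95 36 38 f7 04.
Inner input = (K'⊕ipad) ∥ m = af ff 5c 52 9d 6e ∥ e6 eb 30.
Inner hash: sum = 175+255+92+82+157+110+230+235+48 = 1384; mod 256 = 104 → 68.
Outer input = (K'⊕opad) ∥ inner = c5 95 36 38 f7 04 ∥ 68.
Outer hash (tag): sum = 197+149+54+56+247+4+104 = 811; mod 256 = 43 → 2b.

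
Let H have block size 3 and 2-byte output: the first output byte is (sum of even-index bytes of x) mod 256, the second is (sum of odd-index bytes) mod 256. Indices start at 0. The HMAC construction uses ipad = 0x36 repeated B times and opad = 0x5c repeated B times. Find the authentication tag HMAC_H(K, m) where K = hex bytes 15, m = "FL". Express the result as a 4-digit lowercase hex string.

Key hex bytes 15 is 1 byte ≤ B = 3; zero-pad to 3 bytes: K' = 15 00 00.
K' ⊕ ipad = 23 36 36.  K' ⊕ opad = 49 5c 5c.
Inner input = (K'⊕ipad) ∥ m = 23 36 36 ∥ 46 4c.
Inner hash: even-index sum = 165 mod 256 = 165; odd-index sum = 124 mod 256 = 124 → a5 7c.
Outer input = (K'⊕opad) ∥ inner = 49 5c 5c ∥ a5 7c.
Outer hash (tag): even-index sum = 289 mod 256 = 33; odd-index sum = 257 mod 256 = 1 → 21 01.

2101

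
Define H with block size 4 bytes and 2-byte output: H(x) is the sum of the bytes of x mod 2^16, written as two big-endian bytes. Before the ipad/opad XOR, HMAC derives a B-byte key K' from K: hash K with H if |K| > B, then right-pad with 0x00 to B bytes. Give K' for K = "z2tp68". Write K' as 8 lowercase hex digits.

|K| = 6 > B = 4, so first hash the key.
H(K): sum = 122+50+116+112+54+56 = 510 → 01 fe.
Zero-pad H(K) = 01 fe to 4 bytes: K' = 01 fe 00 00.

01fe0000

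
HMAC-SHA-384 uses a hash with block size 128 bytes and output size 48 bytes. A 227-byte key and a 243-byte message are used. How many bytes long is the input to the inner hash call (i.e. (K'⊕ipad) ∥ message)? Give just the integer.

371

Key is 227 > 128 bytes, so it is hashed to 48 bytes then zero-padded to 128: |K'| = 128.
Inner input = (K'⊕ipad) ∥ m → 128 + 243 = 371 bytes.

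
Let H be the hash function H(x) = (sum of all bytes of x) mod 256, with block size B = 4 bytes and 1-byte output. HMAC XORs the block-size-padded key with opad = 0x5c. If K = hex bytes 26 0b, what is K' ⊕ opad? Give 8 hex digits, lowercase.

7a575c5c

Key hex bytes 26 0b is 2 bytes ≤ B = 4; zero-pad to 4 bytes: K' = 26 0b 00 00.
XOR each byte with 0x5c: 26⊕5c=7a, 0b⊕5c=57, 00⊕5c=5c, 00⊕5c=5c.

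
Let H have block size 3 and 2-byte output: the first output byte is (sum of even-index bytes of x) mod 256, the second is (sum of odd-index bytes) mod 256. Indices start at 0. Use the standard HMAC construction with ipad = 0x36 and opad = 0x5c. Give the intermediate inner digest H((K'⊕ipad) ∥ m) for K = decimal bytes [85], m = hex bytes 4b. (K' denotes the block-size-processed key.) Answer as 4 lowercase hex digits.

Key decimal bytes [85] = 55 is 1 byte ≤ B = 3; zero-pad to 3 bytes: K' = 55 00 00.
K' ⊕ ipad = 63 36 36.
Inner input = 63 36 36 ∥ 4b.
Inner hash: even-index sum = 153 mod 256 = 153; odd-index sum = 129 mod 256 = 129 → 99 81.

9981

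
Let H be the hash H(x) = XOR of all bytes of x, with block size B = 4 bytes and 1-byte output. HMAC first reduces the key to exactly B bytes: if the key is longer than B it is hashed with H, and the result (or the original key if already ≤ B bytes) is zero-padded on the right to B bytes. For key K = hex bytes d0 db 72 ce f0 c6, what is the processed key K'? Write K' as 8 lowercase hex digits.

|K| = 6 > B = 4, so first hash the key.
H(K): XOR d0⊕db⊕72⊕ce⊕f0⊕c6 = 81.
Zero-pad H(K) = 81 to 4 bytes: K' = 81 00 00 00.

81000000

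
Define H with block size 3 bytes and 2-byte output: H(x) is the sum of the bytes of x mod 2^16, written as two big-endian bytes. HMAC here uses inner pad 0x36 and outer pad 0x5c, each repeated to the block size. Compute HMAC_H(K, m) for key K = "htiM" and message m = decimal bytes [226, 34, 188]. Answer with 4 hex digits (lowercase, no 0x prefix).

025a

Key "htiM" = 68 74 69 4d is 4 bytes > B = 3, so hash it first: H(key) = 01 92, then zero-pad to 3 bytes: K' = 01 92 00.
K' ⊕ ipad = 37 a4 36.  K' ⊕ opad = 5d ce 5c.
Inner input = (K'⊕ipad) ∥ m = 37 a4 36 ∥ e2 22 bc.
Inner hash: sum = 55+164+54+226+34+188 = 721 → 02 d1.
Outer input = (K'⊕opad) ∥ inner = 5d ce 5c ∥ 02 d1.
Outer hash (tag): sum = 93+206+92+2+209 = 602 → 02 5a.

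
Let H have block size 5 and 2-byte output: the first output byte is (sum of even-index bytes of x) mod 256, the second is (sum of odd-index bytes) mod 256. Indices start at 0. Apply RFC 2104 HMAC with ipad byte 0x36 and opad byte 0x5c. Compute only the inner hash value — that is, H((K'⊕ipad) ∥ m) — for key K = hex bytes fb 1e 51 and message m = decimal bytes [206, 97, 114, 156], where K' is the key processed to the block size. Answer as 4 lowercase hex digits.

Key hex bytes fb 1e 51 is 3 bytes ≤ B = 5; zero-pad to 5 bytes: K' = fb 1e 51 00 00.
K' ⊕ ipad = cd 28 67 36 36.
Inner input = cd 28 67 36 36 ∥ ce 61 72 9c.
Inner hash: even-index sum = 615 mod 256 = 103; odd-index sum = 414 mod 256 = 158 → 67 9e.

679e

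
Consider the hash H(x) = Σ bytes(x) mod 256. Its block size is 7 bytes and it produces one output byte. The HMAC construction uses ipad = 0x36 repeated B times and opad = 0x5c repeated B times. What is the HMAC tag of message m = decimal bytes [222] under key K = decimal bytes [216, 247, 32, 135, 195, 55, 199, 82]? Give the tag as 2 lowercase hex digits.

Key decimal bytes [216, 247, 32, 135, 195, 55, 199, 82] = d8 f7 20 87 c3 37 c7 52 is 8 bytes > B = 7, so hash it first: H(key) = 89, then zero-pad to 7 bytes: K' = 89 00 00 00 00 00 00.
K' ⊕ ipad = bf 36 36 36 36 36 36.  K' ⊕ opad = d5 5c 5c 5c 5c 5c 5c.
Inner input = (K'⊕ipad) ∥ m = bf 36 36 36 36 36 36 ∥ de.
Inner hash: sum = 191+54+54+54+54+54+54+222 = 737; mod 256 = 225 → e1.
Outer input = (K'⊕opad) ∥ inner = d5 5c 5c 5c 5c 5c 5c ∥ e1.
Outer hash (tag): sum = 213+92+92+92+92+92+92+225 = 990; mod 256 = 222 → de.

de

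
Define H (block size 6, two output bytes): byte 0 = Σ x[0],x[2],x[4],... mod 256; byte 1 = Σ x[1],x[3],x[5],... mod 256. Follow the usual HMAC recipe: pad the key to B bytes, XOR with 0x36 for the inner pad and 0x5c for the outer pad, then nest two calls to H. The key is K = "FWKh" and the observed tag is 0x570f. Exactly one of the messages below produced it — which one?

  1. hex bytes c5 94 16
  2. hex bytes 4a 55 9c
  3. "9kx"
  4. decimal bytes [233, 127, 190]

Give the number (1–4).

4

Key "FWKh" = 46 57 4b 68 is 4 bytes ≤ B = 6; zero-pad to 6 bytes: K' = 46 57 4b 68 00 00.
K' ⊕ ipad = 70 61 7d 5e 36 36; K' ⊕ opad = 1a 0b 17 34 5c 5c.
m1: inner = H(70 61 7d 5e 36 36 c5 94 16) = fe 89; tag = H(1a 0b 17 34 5c 5c fe 89) = 8b24
m2: inner = H(70 61 7d 5e 36 36 4a 55 9c) = 09 4a; tag = H(1a 0b 17 34 5c 5c 09 4a) = 96e5
m3: inner = H(70 61 7d 5e 36 36 39 6b 78) = d4 60; tag = H(1a 0b 17 34 5c 5c d4 60) = 61fb
m4: inner = H(70 61 7d 5e 36 36 e9 7f be) = ca 74; tag = H(1a 0b 17 34 5c 5c ca 74) = 570f ← matches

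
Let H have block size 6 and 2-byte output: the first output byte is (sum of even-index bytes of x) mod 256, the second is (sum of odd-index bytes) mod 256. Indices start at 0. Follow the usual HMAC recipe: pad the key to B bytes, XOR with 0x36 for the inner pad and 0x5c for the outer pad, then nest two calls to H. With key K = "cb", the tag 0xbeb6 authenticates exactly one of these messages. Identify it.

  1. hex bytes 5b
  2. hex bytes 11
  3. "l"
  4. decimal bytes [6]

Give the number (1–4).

4

Key "cb" = 63 62 is 2 bytes ≤ B = 6; zero-pad to 6 bytes: K' = 63 62 00 00 00 00.
K' ⊕ ipad = 55 54 36 36 36 36; K' ⊕ opad = 3f 3e 5c 5c 5c 5c.
m1: inner = H(55 54 36 36 36 36 5b) = 1c c0; tag = H(3f 3e 5c 5c 5c 5c 1c c0) = 13b6
m2: inner = H(55 54 36 36 36 36 11) = d2 c0; tag = H(3f 3e 5c 5c 5c 5c d2 c0) = c9b6
m3: inner = H(55 54 36 36 36 36 6c) = 2d c0; tag = H(3f 3e 5c 5c 5c 5c 2d c0) = 24b6
m4: inner = H(55 54 36 36 36 36 06) = c7 c0; tag = H(3f 3e 5c 5c 5c 5c c7 c0) = beb6 ← matches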